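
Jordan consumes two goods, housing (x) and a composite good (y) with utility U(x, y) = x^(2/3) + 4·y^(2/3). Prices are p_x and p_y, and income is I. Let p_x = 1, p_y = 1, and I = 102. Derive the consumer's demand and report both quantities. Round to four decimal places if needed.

x* = 1.5692, y* = 100.4308

MRS = MU_x/MU_y = (1/4)·(y/x)^(1/3). Set equal to p_x/p_y.
Solve for the ratio: y/x = [4·p_x/p_y]^(3).
With the ratio pinned down, the budget gives x* = I/(p_x + p_y·(y/x)) and y* = (y/x)·x*.
Numerically y/x = 64, so x* = 102/(1 + 1·64) = 1.5692 and y* = 64·1.5692 = 100.4308.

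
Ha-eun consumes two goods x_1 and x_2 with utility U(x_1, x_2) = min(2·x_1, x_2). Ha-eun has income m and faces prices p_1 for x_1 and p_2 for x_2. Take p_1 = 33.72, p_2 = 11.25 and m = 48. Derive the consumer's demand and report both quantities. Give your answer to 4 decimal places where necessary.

With perfect complements, no substitution: consume in ratio x_1:x_2 = 1:2.
Budget: p_1·x_1 + p_2·2·x_1 = m, so (p_1 + 2·p_2)·x_1 = m.
Demand: x_1*(p_1,p_2,m) = m/(p_1 + 2·p_2), x_2* = 2·m/(p_1 + 2·p_2).
Here 33.72 + 2·11.25 = 56.22, giving x_1* = 0.8538 and x_2* = 1.7076.

x_1* = 0.8538, x_2* = 1.7076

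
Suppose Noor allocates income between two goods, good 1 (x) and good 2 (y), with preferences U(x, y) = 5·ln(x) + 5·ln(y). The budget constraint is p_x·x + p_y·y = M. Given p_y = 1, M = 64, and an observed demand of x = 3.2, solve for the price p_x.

MU_x/MU_y = (5·y)/(5·x); tangency sets this equal to p_x/p_y.
So 5·p_y·y = 5·p_x·x; combined with the budget, a share 0.5 of income goes to x.
Demand: x*(p_x,p_y,M) = 0.5·M/p_x and y* = 0.5·M/p_y.
Set x* = 3.2 in the demand function and solve for p_x: p_x = 10.

p_x = 10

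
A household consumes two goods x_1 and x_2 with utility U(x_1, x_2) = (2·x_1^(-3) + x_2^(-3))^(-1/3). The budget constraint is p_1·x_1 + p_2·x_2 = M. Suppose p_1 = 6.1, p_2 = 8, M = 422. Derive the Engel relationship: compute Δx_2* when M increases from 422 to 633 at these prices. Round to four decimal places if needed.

With the ratio pinned down, the budget gives x_1* = M/(p_1 + p_2·(x_2/x_1)) and x_2* = (x_2/x_1)·x_1*.
Numerically x_2/x_1 = 0.785783, so x_1* = 422/(6.1 + 8·0.785783) = 34.07 and x_2* = 0.785783·34.07 = 26.7716.
At M' = 633: x_2* = 40.1574. Change: 40.1574 − 26.7716 = 13.3858.

Δx_2* = 13.3858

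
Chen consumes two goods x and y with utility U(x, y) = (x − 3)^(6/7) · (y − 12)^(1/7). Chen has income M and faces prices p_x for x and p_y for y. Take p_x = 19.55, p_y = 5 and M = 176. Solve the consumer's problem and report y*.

MRS = 6·(y−12)/(x−3). Tangency with p_x/p_y gives y−12 = (1/6)·(p_x/p_y)·(x−3).
After buying the subsistence bundle (3, 12), a share 6/7 of the remaining income goes to x: x* = 3 + 6/7·(M − 3p_x − 12p_y)/p_x.
Discretionary income = 176 − 3·19.55 − 12·5 = 57.35; y* = 12 + 1/7·57.35/5 = 13.6386.

y* = 13.6386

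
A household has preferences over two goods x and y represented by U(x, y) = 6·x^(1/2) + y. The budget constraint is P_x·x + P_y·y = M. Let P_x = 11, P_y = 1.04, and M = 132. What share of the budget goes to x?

share on x = 0.0067

Utility is quasi-linear in y; the FOC for x is 3/√x = P_x/P_y.
Thus x* = (3·P_y/P_x)² — independent of M — with the rest of income spent on y.
Plugging in: x* = (3·1.04/11)² = 0.0804, y* = 126.0722.
Expenditure on x: 11·0.0804 = 0.8849; share = 0.0067.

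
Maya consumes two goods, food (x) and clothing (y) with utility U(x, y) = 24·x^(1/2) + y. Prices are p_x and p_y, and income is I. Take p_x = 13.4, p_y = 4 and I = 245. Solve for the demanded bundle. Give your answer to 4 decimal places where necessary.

MU_x = 12/√x, MU_y = 1. Tangency: 12/√x = p_x/p_y.
Solve: √x = 12·p_y/p_x, so x*(p_x,p_y) = (12·p_y/p_x)², and y* = (I − p_x·x*)/p_y.
Plugging in: x* = (12·4/13.4)² = 12.8314, y* = 18.2649.

x* = 12.8314, y* = 18.2649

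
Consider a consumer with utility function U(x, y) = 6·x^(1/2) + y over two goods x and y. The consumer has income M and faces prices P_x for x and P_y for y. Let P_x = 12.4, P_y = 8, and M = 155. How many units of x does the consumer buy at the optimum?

x* = 3.7461

MU_x = 3/√x, MU_y = 1. Tangency: 3/√x = P_x/P_y.
Thus x* = (3·P_y/P_x)² — independent of M — with the rest of income spent on y.
Plugging in: x* = (3·8/12.4)² = 3.7461.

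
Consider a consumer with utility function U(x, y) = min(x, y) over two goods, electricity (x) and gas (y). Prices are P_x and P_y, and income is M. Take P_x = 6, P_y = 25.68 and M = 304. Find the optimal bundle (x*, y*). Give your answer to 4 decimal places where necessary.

x* = 9.596, y* = 9.596

With perfect complements, no substitution: consume in ratio x:y = 1:1.
Budget: P_x·x + P_y·x = M, so (P_x + P_y)·x = M.
Demand: x*(P_x,P_y,M) = M/(P_x + P_y), y* = M/(P_x + P_y).
Here 6 + 25.68 = 31.68, giving x* = 9.596 and y* = 9.596.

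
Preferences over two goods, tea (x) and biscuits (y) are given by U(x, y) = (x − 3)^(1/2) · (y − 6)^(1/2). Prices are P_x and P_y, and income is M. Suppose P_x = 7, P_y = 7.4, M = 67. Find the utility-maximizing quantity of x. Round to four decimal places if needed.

Substituting into the budget: x* = 3 + 0.5·(M − 3·P_x − 6·P_y)/P_x, and y* = 6 + 0.5·(…)/P_y.
Discretionary income = 67 − 3·7 − 6·7.4 = 1.6; x* = 3 + 0.5·1.6/7 = 3.1143.

x* = 3.1143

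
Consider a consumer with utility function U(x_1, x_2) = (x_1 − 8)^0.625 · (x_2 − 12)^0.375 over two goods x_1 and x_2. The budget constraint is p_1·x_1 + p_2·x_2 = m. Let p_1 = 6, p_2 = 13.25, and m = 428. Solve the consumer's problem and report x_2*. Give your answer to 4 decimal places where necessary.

x_2* = 18.2547

After buying the subsistence bundle (8, 12), a share 0.625 of the remaining income goes to x_1: x_1* = 8 + 0.625·(m − 8p_1 − 12p_2)/p_1.
Discretionary income = 428 − 8·6 − 12·13.25 = 221; x_2* = 12 + 0.375·221/13.25 = 18.2547.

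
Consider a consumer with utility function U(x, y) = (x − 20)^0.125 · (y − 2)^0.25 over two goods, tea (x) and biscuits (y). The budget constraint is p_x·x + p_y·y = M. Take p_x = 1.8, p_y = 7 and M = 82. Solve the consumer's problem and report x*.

This is Cobb-Douglas in (x−20, y−2): tangency gives 0.125·p_y·(y−2) = 0.25·p_x·(x−20).
Substituting into the budget: x* = 20 + 1/3·(M − 20·p_x − 2·p_y)/p_x, and y* = 2 + 2/3·(…)/p_y.
Discretionary income = 82 − 20·1.8 − 2·7 = 32; x* = 20 + 1/3·32/1.8 = 25.9259.

x* = 25.9259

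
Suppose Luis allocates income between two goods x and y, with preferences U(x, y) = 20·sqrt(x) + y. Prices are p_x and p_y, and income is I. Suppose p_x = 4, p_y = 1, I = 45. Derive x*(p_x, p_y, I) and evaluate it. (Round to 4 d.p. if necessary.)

x* = 6.25

Utility is quasi-linear in y; the FOC for x is 10/√x = p_x/p_y.
Solve: √x = 10·p_y/p_x, so x*(p_x,p_y) = (10·p_y/p_x)², and y* = (I − p_x·x*)/p_y.
Plugging in: x* = (10·1/4)² = 6.25.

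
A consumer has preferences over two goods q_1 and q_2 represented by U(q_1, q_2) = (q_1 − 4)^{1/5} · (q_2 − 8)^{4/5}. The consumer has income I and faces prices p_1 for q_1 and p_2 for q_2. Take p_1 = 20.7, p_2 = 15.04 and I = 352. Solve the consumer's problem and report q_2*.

Substituting into the budget: q_1* = 4 + 0.2·(I − 4·p_1 − 8·p_2)/p_1, and q_2* = 8 + 0.8·(…)/p_2.
Discretionary income = 352 − 4·20.7 − 8·15.04 = 148.88; q_2* = 8 + 0.8·148.88/15.04 = 15.9191.

q_2* = 15.9191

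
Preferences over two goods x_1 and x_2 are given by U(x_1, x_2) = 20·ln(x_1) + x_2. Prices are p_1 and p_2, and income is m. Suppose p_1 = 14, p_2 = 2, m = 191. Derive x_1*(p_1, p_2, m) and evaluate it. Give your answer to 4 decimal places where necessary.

At the given prices: x_1* = 20·2/14 = 2.8571.

x_1* = 2.8571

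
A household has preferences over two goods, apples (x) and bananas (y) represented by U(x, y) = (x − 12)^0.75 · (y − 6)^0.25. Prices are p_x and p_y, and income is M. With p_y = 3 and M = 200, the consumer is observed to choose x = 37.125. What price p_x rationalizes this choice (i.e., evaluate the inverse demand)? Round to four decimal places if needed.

p_x = 4

This is Cobb-Douglas in (x−12, y−6): tangency gives 0.75·p_y·(y−6) = 0.25·p_x·(x−12).
Substituting into the budget: x* = 12 + 0.75·(M − 12·p_x − 6·p_y)/p_x, and y* = 6 + 0.25·(…)/p_y.
Set x* = 37.125 in the demand function and solve for p_x: p_x = 4.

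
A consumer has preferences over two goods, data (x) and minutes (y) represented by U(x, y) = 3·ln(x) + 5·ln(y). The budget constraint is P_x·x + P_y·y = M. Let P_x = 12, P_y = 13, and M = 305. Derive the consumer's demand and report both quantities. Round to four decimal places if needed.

Demand: x*(P_x,P_y,M) = 0.375·M/P_x and y* = 0.625·M/P_y.
At P_x=12, P_y=13, M=305: x* = 0.375·305/12 = 9.5312, y* = 14.6635.

x* = 9.5312, y* = 14.6635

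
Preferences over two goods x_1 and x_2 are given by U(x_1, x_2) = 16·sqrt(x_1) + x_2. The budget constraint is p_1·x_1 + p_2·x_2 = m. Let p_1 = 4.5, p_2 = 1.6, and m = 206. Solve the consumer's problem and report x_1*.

MU_x_1 = 8/√x_1, MU_x_2 = 1. Tangency: 8/√x_1 = p_1/p_2.
Thus x_1* = (8·p_2/p_1)² — independent of m — with the rest of income spent on x_2.
Plugging in: x_1* = (8·1.6/4.5)² = 8.0909.

x_1* = 8.0909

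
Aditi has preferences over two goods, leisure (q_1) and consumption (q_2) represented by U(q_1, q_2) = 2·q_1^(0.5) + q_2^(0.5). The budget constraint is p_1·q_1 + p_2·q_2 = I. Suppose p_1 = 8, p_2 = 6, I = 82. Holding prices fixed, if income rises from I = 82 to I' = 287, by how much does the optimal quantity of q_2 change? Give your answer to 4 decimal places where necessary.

From the CES first-order condition, 2·(q_2/q_1)^(0.5) = p_1/p_2.
Solve for the ratio: q_2/q_1 = [(1/2)·p_1/p_2]^(2).
With the ratio pinned down, the budget gives q_1* = I/(p_1 + p_2·(q_2/q_1)) and q_2* = (q_2/q_1)·q_1*.
Numerically q_2/q_1 = 0.444444, so q_1* = 82/(8 + 6·0.444444) = 7.6875 and q_2* = 0.444444·7.6875 = 3.4167.
At I' = 287: q_2* = 11.9583. Change: 11.9583 − 3.4167 = 8.5417.

Δq_2* = 8.5417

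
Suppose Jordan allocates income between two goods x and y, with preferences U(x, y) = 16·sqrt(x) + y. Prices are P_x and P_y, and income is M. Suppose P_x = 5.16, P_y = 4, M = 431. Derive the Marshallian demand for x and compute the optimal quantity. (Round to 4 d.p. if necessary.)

x* = 38.4592

Set MRS = P_x/P_y: 8·x^(−1/2) = P_x/P_y.
Solve: √x = 8·P_y/P_x, so x*(P_x,P_y) = (8·P_y/P_x)², and y* = (M − P_x·x*)/P_y.
Plugging in: x* = (8·4/5.16)² = 38.4592.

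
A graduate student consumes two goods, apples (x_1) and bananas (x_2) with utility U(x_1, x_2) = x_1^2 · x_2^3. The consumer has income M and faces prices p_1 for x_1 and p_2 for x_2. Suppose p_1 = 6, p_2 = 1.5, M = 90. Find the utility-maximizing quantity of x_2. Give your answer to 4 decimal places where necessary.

x_2* = 36

The MRS is (2/3)·x_2/x_1. Set MRS = p_1/p_2.
Rearranging, p_2·x_2 = (3/2)·p_1·x_1. Substituting into the budget gives p_1·x_1·(1 + (3/2)) = M.
Demand: x_1*(p_1,p_2,M) = 0.4·M/p_1 and x_2* = 0.6·M/p_2.
At p_1=6, p_2=1.5, M=90: x_2* = 0.6·90/1.5 = 36.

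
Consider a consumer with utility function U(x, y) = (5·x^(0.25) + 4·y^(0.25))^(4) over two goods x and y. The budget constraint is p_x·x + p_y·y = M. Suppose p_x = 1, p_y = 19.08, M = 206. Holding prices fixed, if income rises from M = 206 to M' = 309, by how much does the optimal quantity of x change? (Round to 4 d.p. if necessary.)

With the ratio pinned down, the budget gives x* = M/(p_x + p_y·(y/x)) and y* = (y/x)·x*.
Numerically y/x = 0.014566, so x* = 206/(1 + 19.08·0.014566) = 161.1989.
At M' = 309: x* = 241.7983. Change: 241.7983 − 161.1989 = 80.5994.

Δx* = 80.5994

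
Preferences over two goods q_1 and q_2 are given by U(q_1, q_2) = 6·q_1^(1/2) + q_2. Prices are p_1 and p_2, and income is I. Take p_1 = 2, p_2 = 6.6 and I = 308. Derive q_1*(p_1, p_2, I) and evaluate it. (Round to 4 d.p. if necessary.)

q_1* = 98.01

Set MRS = p_1/p_2: 3·q_1^(−1/2) = p_1/p_2.
Solve: √q_1 = 3·p_2/p_1, so q_1*(p_1,p_2) = (3·p_2/p_1)², and q_2* = (I − p_1·q_1*)/p_2.
Plugging in: q_1* = (3·6.6/2)² = 98.01.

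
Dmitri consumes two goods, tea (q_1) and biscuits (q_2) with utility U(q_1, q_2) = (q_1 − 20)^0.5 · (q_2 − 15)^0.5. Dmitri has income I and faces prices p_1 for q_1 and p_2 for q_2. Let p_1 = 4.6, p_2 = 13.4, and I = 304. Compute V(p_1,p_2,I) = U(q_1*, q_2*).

V = 0.7005

This is Cobb-Douglas in (q_1−20, q_2−15): tangency gives 0.5·p_2·(q_2−15) = 0.5·p_1·(q_1−20).
Substituting into the budget: q_1* = 20 + 0.5·(I − 20·p_1 − 15·p_2)/p_1, and q_2* = 15 + 0.5·(…)/p_2.
Discretionary income = 304 − 20·4.6 − 15·13.4 = 11; q_1* = 20 + 0.5·11/4.6 = 21.1957; q_2* = 15 + 0.5·11/13.4 = 15.4104.
Utility at the optimum: U(21.1957, 15.4104) = 0.7005.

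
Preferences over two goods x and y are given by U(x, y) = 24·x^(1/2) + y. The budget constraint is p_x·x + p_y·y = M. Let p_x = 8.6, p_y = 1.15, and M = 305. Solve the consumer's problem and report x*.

x* = 2.5749

Solve: √x = 12·p_y/p_x, so x*(p_x,p_y) = (12·p_y/p_x)², and y* = (M − p_x·x*)/p_y.
Plugging in: x* = (12·1.15/8.6)² = 2.5749.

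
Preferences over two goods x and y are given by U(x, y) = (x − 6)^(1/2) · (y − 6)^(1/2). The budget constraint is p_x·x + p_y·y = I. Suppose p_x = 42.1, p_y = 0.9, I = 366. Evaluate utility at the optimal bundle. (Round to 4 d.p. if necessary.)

V = 8.7727

MRS = (y−6)/(x−6). Tangency with p_x/p_y gives y−6 = (p_x/p_y)·(x−6).
After buying the subsistence bundle (6, 6), a share 0.5 of the remaining income goes to x: x* = 6 + 0.5·(I − 6p_x − 6p_y)/p_x.
Discretionary income = 366 − 6·42.1 − 6·0.9 = 108; x* = 6 + 0.5·108/42.1 = 7.2827; y* = 6 + 0.5·108/0.9 = 66.
Utility at the optimum: U(7.2827, 66) = 8.7727.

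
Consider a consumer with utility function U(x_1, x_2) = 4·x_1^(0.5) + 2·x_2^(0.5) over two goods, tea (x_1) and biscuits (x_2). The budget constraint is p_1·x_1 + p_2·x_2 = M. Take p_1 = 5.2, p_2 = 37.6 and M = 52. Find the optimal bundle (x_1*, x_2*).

Numerically x_2/x_1 = 0.004782, so x_1* = 52/(5.2 + 37.6·0.004782) = 9.6658 and x_2* = 0.004782·9.6658 = 0.0462.

x_1* = 9.6658, x_2* = 0.0462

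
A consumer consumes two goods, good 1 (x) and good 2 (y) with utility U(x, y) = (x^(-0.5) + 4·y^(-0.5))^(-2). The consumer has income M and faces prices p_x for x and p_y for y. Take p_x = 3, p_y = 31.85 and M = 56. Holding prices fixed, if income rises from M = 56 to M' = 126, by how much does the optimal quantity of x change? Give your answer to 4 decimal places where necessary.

MU_x ∝ x^(-1.5), MU_y ∝ 4·y^(-1.5), so MRS = (1/4)·(y/x)^(1.5) = p_x/p_y.
Solve for the ratio: y/x = [4·p_x/p_y]^(2/3).
With the ratio pinned down, the budget gives x* = M/(p_x + p_y·(y/x)) and y* = (y/x)·x*.
Numerically y/x = 0.521652, so x* = 56/(3 + 31.85·0.521652) = 2.855.
At M' = 126: x* = 6.4238. Change: 6.4238 − 2.855 = 3.5688.

Δx* = 3.5688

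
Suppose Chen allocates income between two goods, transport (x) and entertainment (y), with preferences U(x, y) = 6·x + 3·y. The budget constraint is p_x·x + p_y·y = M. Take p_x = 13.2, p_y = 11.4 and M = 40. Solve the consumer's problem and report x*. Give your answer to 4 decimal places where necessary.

Perfect substitutes: compare marginal utility per dollar. 6/p_x vs 3/p_y → 0.4545 vs 0.2632.
x gives more utility per dollar, so spend all income on x: x* = M/p_x, y* = 0.
Numerically: x* = 3.0303, y* = 0.

x* = 3.0303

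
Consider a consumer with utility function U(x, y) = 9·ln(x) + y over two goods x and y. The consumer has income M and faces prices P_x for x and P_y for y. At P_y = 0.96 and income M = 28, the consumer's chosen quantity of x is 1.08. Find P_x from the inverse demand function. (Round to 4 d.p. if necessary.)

P_x = 8

MU_x = 9/x, MU_y = 1. Tangency: 9/x = P_x/P_y.
So x*(P_x,P_y) = 9·P_y/P_x, independent of income; and y* = (M − 9·P_y)/P_y.
Set x* = 1.08 in the demand function and solve for P_x: P_x = 8.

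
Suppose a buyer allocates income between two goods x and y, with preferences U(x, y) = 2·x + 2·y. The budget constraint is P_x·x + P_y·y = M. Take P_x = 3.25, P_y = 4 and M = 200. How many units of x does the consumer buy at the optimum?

Perfect substitutes: compare marginal utility per dollar. 2/P_x vs 2/P_y → 0.6154 vs 0.5.
x gives more utility per dollar, so spend all income on x: x* = M/P_x, y* = 0.
Numerically: x* = 61.5385, y* = 0.

x* = 61.5385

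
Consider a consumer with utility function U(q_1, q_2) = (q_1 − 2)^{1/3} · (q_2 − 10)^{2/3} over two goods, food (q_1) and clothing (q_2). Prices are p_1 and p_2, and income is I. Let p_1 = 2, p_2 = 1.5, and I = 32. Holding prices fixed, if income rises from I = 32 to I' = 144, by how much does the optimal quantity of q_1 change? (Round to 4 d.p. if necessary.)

Δq_1* = 18.6667

MRS = (1/2)·(q_2−10)/(q_1−2). Tangency with p_1/p_2 gives q_2−10 = 2·(p_1/p_2)·(q_1−2).
After buying the subsistence bundle (2, 10), a share 1/3 of the remaining income goes to q_1: q_1* = 2 + 1/3·(I − 2p_1 − 10p_2)/p_1.
Discretionary income = 32 − 2·2 − 10·1.5 = 13; q_1* = 2 + 1/3·13/2 = 4.1667.
At I' = 144: q_1* = 22.8333. Change: 22.8333 − 4.1667 = 18.6667.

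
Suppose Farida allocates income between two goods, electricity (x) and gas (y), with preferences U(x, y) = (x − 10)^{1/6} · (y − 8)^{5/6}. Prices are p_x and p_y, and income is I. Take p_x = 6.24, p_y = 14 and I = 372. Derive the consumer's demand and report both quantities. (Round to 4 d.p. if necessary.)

x* = 15.2778, y* = 19.7619

MRS = (1/5)·(y−8)/(x−10). Tangency with p_x/p_y gives y−8 = 5·(p_x/p_y)·(x−10).
After buying the subsistence bundle (10, 8), a share 1/6 of the remaining income goes to x: x* = 10 + 1/6·(I − 10p_x − 8p_y)/p_x.
Discretionary income = 372 − 10·6.24 − 8·14 = 197.6; x* = 10 + 1/6·197.6/6.24 = 15.2778; y* = 8 + 5/6·197.6/14 = 19.7619.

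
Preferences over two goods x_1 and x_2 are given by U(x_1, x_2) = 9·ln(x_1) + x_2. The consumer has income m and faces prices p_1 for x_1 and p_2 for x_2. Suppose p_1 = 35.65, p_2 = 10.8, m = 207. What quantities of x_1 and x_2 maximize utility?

x_1* = 2.7265, x_2* = 10.1667

At the given prices: x_1* = 9·10.8/35.65 = 2.7265, and x_2* = 10.1667.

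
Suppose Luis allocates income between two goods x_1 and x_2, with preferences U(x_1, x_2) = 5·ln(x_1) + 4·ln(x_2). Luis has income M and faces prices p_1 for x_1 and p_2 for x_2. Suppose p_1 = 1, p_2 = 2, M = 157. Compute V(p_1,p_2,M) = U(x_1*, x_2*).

V = 36.551

Tangency: MRS = (5/4)·x_2/x_1 = p_1/p_2.
So 5·p_2·x_2 = 4·p_1·x_1; combined with the budget, a share 5/9 of income goes to x_1.
Demand: x_1*(p_1,p_2,M) = 5/9·M/p_1 and x_2* = 4/9·M/p_2.
At p_1=1, p_2=2, M=157: x_1* = 5/9·157/1 = 87.2222, x_2* = 34.8889.
Utility at the optimum: U(87.2222, 34.8889) = 36.551.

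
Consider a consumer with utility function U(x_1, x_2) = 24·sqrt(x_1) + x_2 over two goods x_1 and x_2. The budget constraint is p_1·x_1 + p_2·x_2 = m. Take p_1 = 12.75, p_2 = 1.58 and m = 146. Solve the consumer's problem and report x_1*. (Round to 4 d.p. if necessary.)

x_1* = 2.2113

Utility is quasi-linear in x_2; the FOC for x_1 is 12/√x_1 = p_1/p_2.
Solve: √x_1 = 12·p_2/p_1, so x_1*(p_1,p_2) = (12·p_2/p_1)², and x_2* = (m − p_1·x_1*)/p_2.
Plugging in: x_1* = (12·1.58/12.75)² = 2.2113.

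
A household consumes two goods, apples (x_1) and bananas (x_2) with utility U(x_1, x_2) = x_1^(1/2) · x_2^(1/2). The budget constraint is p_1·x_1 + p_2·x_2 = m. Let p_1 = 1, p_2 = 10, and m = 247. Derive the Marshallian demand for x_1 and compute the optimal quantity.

x_1* = 123.5

Demand: x_1*(p_1,p_2,m) = 0.5·m/p_1 and x_2* = 0.5·m/p_2.
At p_1=1, p_2=10, m=247: x_1* = 0.5·247/1 = 123.5.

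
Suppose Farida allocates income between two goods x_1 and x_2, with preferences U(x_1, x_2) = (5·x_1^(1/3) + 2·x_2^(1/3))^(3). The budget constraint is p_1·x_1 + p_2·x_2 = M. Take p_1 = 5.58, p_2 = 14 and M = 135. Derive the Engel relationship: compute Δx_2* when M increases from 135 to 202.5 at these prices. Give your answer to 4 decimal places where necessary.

From the CES first-order condition, (5/2)·(x_2/x_1)^(2/3) = p_1/p_2.
Solve for the ratio: x_2/x_1 = [(2/5)·p_1/p_2]^(1.5).
With the ratio pinned down, the budget gives x_1* = M/(p_1 + p_2·(x_2/x_1)) and x_2* = (x_2/x_1)·x_1*.
Numerically x_2/x_1 = 0.063657, so x_1* = 135/(5.58 + 14·0.063657) = 20.8617 and x_2* = 0.063657·20.8617 = 1.328.
At M' = 202.5: x_2* = 1.992. Change: 1.992 − 1.328 = 0.664.

Δx_2* = 0.664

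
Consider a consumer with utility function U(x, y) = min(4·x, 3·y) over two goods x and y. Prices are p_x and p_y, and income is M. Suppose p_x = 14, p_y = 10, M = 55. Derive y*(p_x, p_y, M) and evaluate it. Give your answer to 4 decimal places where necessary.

y* = 2.6829

Leontief preferences: the optimum is at the kink where x/3 = y/4, i.e. y = (4/3)·x.
Budget: p_x·x + p_y·(4/3)·x = M, so (3·p_x + 4·p_y)·x = 3·M.
Demand: x*(p_x,p_y,M) = 3·M/(3·p_x + 4·p_y), y* = 4·M/(3·p_x + 4·p_y).
Here 3·14 + 4·10 = 82, giving y* = 2.6829.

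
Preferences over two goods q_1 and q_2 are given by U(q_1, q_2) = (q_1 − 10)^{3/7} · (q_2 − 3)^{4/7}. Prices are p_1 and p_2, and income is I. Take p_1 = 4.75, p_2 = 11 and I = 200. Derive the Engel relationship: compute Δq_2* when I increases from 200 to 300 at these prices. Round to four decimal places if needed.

Let q_1' = q_1−10, q_2' = q_2−3. MRS = (3/4)·q_2'/q_1' = p_1/p_2.
After buying the subsistence bundle (10, 3), a share 3/7 of the remaining income goes to q_1: q_1* = 10 + 3/7·(I − 10p_1 − 3p_2)/p_1.
Discretionary income = 200 − 10·4.75 − 3·11 = 119.5; q_2* = 3 + 4/7·119.5/11 = 9.2078.
At I' = 300: q_2* = 14.4026. Change: 14.4026 − 9.2078 = 5.1948.

Δq_2* = 5.1948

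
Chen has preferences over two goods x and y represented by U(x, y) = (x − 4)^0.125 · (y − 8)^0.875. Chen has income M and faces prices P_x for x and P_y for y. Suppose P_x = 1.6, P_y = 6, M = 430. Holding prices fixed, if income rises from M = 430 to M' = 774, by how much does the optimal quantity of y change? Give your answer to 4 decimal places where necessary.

Let x' = x−4, y' = y−8. MRS = (1/7)·y'/x' = P_x/P_y.
Substituting into the budget: x* = 4 + 0.125·(M − 4·P_x − 8·P_y)/P_x, and y* = 8 + 0.875·(…)/P_y.
Discretionary income = 430 − 4·1.6 − 8·6 = 375.6; y* = 8 + 0.875·375.6/6 = 62.775.
At M' = 774: y* = 112.9417. Change: 112.9417 − 62.775 = 50.1667.

Δy* = 50.1667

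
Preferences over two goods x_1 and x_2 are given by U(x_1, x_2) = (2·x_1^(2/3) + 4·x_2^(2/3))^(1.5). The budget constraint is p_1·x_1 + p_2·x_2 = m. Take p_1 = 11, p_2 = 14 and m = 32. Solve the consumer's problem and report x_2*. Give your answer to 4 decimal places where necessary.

MU_x_1 ∝ 2·x_1^(-1/3), MU_x_2 ∝ 4·x_2^(-1/3), so MRS = (1/2)·(x_2/x_1)^(1/3) = p_1/p_2.
Solve for the ratio: x_2/x_1 = [2·p_1/p_2]^(3).
Substitute x_2 = (x_2/x_1)·x_1 into the budget: x_1* = m/(p_1 + p_2·(x_2/x_1)).
Numerically x_2/x_1 = 3.880466, so x_1* = 32/(11 + 14·3.880466) = 0.4898 and x_2* = 3.880466·0.4898 = 1.9008.

x_2* = 1.9008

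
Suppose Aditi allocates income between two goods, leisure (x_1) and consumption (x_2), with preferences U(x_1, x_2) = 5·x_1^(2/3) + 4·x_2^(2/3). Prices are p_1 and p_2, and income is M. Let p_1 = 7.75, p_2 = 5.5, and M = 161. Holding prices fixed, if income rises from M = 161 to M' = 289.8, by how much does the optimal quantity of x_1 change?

MU_x_1 ∝ 5·x_1^(-1/3), MU_x_2 ∝ 4·x_2^(-1/3), so MRS = (5/4)·(x_2/x_1)^(1/3) = p_1/p_2.
Solve for the ratio: x_2/x_1 = [(4/5)·p_1/p_2]^(3).
Substitute x_2 = (x_2/x_1)·x_1 into the budget: x_1* = M/(p_1 + p_2·(x_2/x_1)).
Numerically x_2/x_1 = 1.432475, so x_1* = 161/(7.75 + 5.5·1.432475) = 10.3016.
At M' = 289.8: x_1* = 18.5429. Change: 18.5429 − 10.3016 = 8.2413.

Δx_1* = 8.2413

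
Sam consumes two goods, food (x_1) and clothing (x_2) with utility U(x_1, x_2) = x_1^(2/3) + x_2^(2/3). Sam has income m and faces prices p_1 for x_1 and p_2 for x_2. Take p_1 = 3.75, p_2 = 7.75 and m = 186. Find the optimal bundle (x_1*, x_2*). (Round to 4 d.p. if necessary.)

x_1* = 40.1902, x_2* = 4.5531

With the ratio pinned down, the budget gives x_1* = m/(p_1 + p_2·(x_2/x_1)) and x_2* = (x_2/x_1)·x_1*.
Numerically x_2/x_1 = 0.113289, so x_1* = 186/(3.75 + 7.75·0.113289) = 40.1902 and x_2* = 0.113289·40.1902 = 4.5531.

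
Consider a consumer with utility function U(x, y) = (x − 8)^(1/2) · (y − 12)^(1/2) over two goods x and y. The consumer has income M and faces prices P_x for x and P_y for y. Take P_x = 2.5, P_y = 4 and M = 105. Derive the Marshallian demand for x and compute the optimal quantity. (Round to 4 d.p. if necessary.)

x* = 15.4

This is Cobb-Douglas in (x−8, y−12): tangency gives 0.5·P_y·(y−12) = 0.5·P_x·(x−8).
After buying the subsistence bundle (8, 12), a share 0.5 of the remaining income goes to x: x* = 8 + 0.5·(M − 8P_x − 12P_y)/P_x.
Discretionary income = 105 − 8·2.5 − 12·4 = 37; x* = 8 + 0.5·37/2.5 = 15.4.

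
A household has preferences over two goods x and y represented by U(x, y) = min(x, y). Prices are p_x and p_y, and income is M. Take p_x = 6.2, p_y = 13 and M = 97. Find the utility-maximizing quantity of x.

x* = 5.0521

With perfect complements, no substitution: consume in ratio x:y = 1:1.
Budget: p_x·x + p_y·x = M, so (p_x + p_y)·x = M.
Demand: x*(p_x,p_y,M) = M/(p_x + p_y), y* = M/(p_x + p_y).
Here 6.2 + 13 = 19.2, giving x* = 5.0521.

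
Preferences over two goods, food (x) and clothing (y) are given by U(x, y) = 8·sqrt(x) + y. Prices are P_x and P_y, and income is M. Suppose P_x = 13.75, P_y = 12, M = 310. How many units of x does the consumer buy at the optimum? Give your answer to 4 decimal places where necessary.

x* = 12.1864

Utility is quasi-linear in y; the FOC for x is 4/√x = P_x/P_y.
Thus x* = (4·P_y/P_x)² — independent of M — with the rest of income spent on y.
Plugging in: x* = (4·12/13.75)² = 12.1864.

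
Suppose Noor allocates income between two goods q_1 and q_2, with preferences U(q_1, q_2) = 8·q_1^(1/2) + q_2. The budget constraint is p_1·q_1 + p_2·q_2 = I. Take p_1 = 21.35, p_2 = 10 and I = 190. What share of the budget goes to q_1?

share on q_1 = 0.3944

MU_q_1 = 4/√q_1, MU_q_2 = 1. Tangency: 4/√q_1 = p_1/p_2.
Thus q_1* = (4·p_2/p_1)² — independent of I — with the rest of income spent on q_2.
Plugging in: q_1* = (4·10/21.35)² = 3.5101, q_2* = 11.5059.
Expenditure on q_1: 21.35·3.5101 = 74.9415; share = 0.3944.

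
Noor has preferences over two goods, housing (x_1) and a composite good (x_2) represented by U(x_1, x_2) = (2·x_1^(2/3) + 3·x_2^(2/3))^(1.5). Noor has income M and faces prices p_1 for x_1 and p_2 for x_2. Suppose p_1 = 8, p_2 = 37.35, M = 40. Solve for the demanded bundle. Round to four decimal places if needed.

With the ratio pinned down, the budget gives x_1* = M/(p_1 + p_2·(x_2/x_1)) and x_2* = (x_2/x_1)·x_1*.
Numerically x_2/x_1 = 0.033164, so x_1* = 40/(8 + 37.35·0.033164) = 4.3296 and x_2* = 0.033164·4.3296 = 0.1436.

x_1* = 4.3296, x_2* = 0.1436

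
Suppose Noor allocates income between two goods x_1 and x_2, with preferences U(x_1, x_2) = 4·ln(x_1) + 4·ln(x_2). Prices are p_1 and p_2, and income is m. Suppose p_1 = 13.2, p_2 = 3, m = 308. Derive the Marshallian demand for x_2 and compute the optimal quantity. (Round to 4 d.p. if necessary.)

At p_1=13.2, p_2=3, m=308: x_2* = 0.5·308/3 = 51.3333.

x_2* = 51.3333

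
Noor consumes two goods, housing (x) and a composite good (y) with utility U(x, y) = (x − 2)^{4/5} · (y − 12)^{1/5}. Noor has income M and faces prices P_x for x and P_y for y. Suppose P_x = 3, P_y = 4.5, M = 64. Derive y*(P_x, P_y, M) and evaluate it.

y* = 12.1778

MRS = 4·(y−12)/(x−2). Tangency with P_x/P_y gives y−12 = (1/4)·(P_x/P_y)·(x−2).
Substituting into the budget: x* = 2 + 0.8·(M − 2·P_x − 12·P_y)/P_x, and y* = 12 + 0.2·(…)/P_y.
Discretionary income = 64 − 2·3 − 12·4.5 = 4; y* = 12 + 0.2·4/4.5 = 12.1778.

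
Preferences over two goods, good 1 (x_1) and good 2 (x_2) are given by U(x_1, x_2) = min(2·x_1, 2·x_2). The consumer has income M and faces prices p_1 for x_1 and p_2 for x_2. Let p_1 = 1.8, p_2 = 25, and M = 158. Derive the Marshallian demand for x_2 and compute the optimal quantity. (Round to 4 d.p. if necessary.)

x_2* = 5.8955

With perfect complements, no substitution: consume in ratio x_1:x_2 = 2:2.
Budget: p_1·x_1 + p_2·x_1 = M, so (2·p_1 + 2·p_2)·x_1 = 2·M.
Demand: x_1*(p_1,p_2,M) = 2·M/(2·p_1 + 2·p_2), x_2* = 2·M/(2·p_1 + 2·p_2).
Here 2·1.8 + 2·25 = 53.6, giving x_2* = 5.8955.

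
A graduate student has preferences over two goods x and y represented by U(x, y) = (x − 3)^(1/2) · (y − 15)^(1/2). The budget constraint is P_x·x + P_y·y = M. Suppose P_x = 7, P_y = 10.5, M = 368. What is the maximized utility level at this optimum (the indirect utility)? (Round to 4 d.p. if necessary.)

This is Cobb-Douglas in (x−3, y−15): tangency gives 0.5·P_y·(y−15) = 0.5·P_x·(x−3).
After buying the subsistence bundle (3, 15), a share 0.5 of the remaining income goes to x: x* = 3 + 0.5·(M − 3P_x − 15P_y)/P_x.
Discretionary income = 368 − 3·7 − 15·10.5 = 189.5; x* = 3 + 0.5·189.5/7 = 16.5357; y* = 15 + 0.5·189.5/10.5 = 24.0238.
Utility at the optimum: U(16.5357, 24.0238) = 11.0519.

V = 11.0519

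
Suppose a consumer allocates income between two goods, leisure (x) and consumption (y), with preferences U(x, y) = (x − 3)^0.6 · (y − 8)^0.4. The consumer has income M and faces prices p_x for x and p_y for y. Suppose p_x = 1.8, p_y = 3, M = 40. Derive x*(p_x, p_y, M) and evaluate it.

x* = 6.5333

Let x' = x−3, y' = y−8. MRS = (3/2)·y'/x' = p_x/p_y.
Substituting into the budget: x* = 3 + 0.6·(M − 3·p_x − 8·p_y)/p_x, and y* = 8 + 0.4·(…)/p_y.
Discretionary income = 40 − 3·1.8 − 8·3 = 10.6; x* = 3 + 0.6·10.6/1.8 = 6.5333.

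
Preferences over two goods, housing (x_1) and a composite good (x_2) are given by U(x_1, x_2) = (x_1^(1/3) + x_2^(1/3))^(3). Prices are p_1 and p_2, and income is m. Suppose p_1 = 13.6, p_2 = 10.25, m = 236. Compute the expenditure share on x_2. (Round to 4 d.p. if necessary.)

Substitute x_2 = (x_2/x_1)·x_1 into the budget: x_1* = m/(p_1 + p_2·(x_2/x_1)).
Numerically x_2/x_1 = 1.528349, so x_1* = 236/(13.6 + 10.25·1.528349) = 8.0641 and x_2* = 1.528349·8.0641 = 12.3247.
Expenditure on x_2: 10.25·12.3247 = 126.3285; share = 0.5353.

share on x_2 = 0.5353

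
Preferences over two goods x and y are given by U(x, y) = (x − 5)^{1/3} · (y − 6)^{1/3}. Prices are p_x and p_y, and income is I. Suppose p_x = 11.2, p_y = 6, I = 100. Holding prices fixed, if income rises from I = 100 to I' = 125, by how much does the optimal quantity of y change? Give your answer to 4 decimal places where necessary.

This is Cobb-Douglas in (x−5, y−6): tangency gives 1/3·p_y·(y−6) = 1/3·p_x·(x−5).
After buying the subsistence bundle (5, 6), a share 0.5 of the remaining income goes to x: x* = 5 + 0.5·(I − 5p_x − 6p_y)/p_x.
Discretionary income = 100 − 5·11.2 − 6·6 = 8; y* = 6 + 0.5·8/6 = 6.6667.
At I' = 125: y* = 8.75. Change: 8.75 − 6.6667 = 2.0833.

Δy* = 2.0833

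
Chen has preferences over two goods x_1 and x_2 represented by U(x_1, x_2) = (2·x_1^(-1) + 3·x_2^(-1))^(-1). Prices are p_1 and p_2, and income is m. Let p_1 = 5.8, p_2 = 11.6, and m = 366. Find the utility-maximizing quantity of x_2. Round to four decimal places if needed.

From the CES first-order condition, (2/3)·(x_2/x_1)^(2) = p_1/p_2.
Hence x_2/x_1 = ((3/2)·p_1/p_2)^(1/(2)), i.e. raised to the 0.5 power.
Substitute x_2 = (x_2/x_1)·x_1 into the budget: x_1* = m/(p_1 + p_2·(x_2/x_1)).
Numerically x_2/x_1 = 0.866025, so x_1* = 366/(5.8 + 11.6·0.866025) = 23.0975 and x_2* = 0.866025·23.0975 = 20.003.

x_2* = 20.003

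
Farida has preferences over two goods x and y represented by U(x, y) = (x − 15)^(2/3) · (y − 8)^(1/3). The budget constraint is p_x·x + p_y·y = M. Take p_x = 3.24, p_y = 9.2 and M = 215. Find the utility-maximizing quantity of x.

Let x' = x−15, y' = y−8. MRS = 2·y'/x' = p_x/p_y.
Substituting into the budget: x* = 15 + 2/3·(M − 15·p_x − 8·p_y)/p_x, and y* = 8 + 1/3·(…)/p_y.
Discretionary income = 215 − 15·3.24 − 8·9.2 = 92.8; x* = 15 + 2/3·92.8/3.24 = 34.0947.

x* = 34.0947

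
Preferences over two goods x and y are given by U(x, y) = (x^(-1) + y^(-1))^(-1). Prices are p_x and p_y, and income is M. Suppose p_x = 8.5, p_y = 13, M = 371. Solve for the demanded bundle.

MU_x ∝ x^(-2), MU_y ∝ y^(-2), so MRS = (y/x)^(2) = p_x/p_y.
Hence y/x = (p_x/p_y)^(1/(2)), i.e. raised to the 0.5 power.
With the ratio pinned down, the budget gives x* = M/(p_x + p_y·(y/x)) and y* = (y/x)·x*.
Numerically y/x = 0.808608, so x* = 371/(8.5 + 13·0.808608) = 19.5141 and y* = 0.808608·19.5141 = 15.7792.

x* = 19.5141, y* = 15.7792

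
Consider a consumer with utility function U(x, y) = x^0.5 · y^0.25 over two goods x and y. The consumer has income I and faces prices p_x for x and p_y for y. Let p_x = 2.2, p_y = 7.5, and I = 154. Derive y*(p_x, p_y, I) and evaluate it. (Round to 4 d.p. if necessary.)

y* = 6.8444

MU_x/MU_y = (0.5·y)/(0.25·x); tangency sets this equal to p_x/p_y.
So 0.5·p_y·y = 0.25·p_x·x; combined with the budget, a share 2/3 of income goes to x.
Demand: x*(p_x,p_y,I) = 2/3·I/p_x and y* = 1/3·I/p_y.
At p_x=2.2, p_y=7.5, I=154: y* = 1/3·154/7.5 = 6.8444.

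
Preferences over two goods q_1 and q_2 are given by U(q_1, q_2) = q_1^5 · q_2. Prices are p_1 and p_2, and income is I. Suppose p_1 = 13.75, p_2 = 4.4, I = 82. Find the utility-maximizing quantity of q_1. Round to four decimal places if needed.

MU_q_1/MU_q_2 = (5·q_2)/(q_1); tangency sets this equal to p_1/p_2.
Rearranging, p_2·q_2 = (1/5)·p_1·q_1. Substituting into the budget gives p_1·q_1·(1 + (1/5)) = I.
Demand: q_1*(p_1,p_2,I) = 5/6·I/p_1 and q_2* = 1/6·I/p_2.
At p_1=13.75, p_2=4.4, I=82: q_1* = 5/6·82/13.75 = 4.9697.

q_1* = 4.9697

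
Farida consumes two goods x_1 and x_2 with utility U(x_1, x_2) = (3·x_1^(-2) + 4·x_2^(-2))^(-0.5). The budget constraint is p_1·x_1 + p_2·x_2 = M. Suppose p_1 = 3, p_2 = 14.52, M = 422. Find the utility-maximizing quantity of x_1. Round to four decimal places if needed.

x_1* = 33.9016

From the CES first-order condition, (3/4)·(x_2/x_1)^(3) = p_1/p_2.
Hence x_2/x_1 = ((4/3)·p_1/p_2)^(1/(3)), i.e. raised to the 1/3 power.
Substitute x_2 = (x_2/x_1)·x_1 into the budget: x_1* = M/(p_1 + p_2·(x_2/x_1)).
Numerically x_2/x_1 = 0.650676, so x_1* = 422/(3 + 14.52·0.650676) = 33.9016.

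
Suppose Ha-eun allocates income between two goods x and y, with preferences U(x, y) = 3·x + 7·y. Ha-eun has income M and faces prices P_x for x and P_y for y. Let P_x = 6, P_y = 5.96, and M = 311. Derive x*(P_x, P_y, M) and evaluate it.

Linear utility — the consumer picks whichever good has higher MU/price: 3/6 = 0.5 vs 7/5.96 = 1.1745.
y gives more utility per dollar, so spend all income on y: y* = M/P_y, x* = 0.
Numerically: x* = 0, y* = 52.1812.

x* = 0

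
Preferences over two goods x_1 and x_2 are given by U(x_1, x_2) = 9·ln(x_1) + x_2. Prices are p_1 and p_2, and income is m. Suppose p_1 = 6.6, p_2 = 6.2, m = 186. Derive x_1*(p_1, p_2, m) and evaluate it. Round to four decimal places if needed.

x_1* = 8.4545

MU_x_1 = 9/x_1, MU_x_2 = 1. Tangency: 9/x_1 = p_1/p_2.
So x_1*(p_1,p_2) = 9·p_2/p_1, independent of income; and x_2* = (m − 9·p_2)/p_2.
At the given prices: x_1* = 9·6.2/6.6 = 8.4545.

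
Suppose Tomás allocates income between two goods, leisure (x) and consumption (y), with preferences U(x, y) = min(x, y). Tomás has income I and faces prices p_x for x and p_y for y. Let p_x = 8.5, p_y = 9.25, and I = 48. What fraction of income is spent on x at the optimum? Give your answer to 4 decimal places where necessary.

Leontief preferences: the optimum is at the kink where x/1 = y/1, i.e. y = x.
Budget: p_x·x + p_y·x = I, so (p_x + p_y)·x = I.
Demand: x*(p_x,p_y,I) = I/(p_x + p_y), y* = I/(p_x + p_y).
Here 8.5 + 9.25 = 17.75, giving x* = 2.7042 and y* = 2.7042.
Expenditure on x: 8.5·2.7042 = 22.9859; share = 0.4789.

share on x = 0.4789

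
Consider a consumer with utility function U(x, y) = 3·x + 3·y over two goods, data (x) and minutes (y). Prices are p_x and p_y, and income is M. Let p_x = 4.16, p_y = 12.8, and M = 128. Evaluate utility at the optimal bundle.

Perfect substitutes: compare marginal utility per dollar. 3/p_x vs 3/p_y → 0.7212 vs 0.2344.
x gives more utility per dollar, so spend all income on x: x* = M/p_x, y* = 0.
Numerically: x* = 30.7692, y* = 0.
Utility at the optimum: U(30.7692, 0) = 92.3077.

V = 92.3077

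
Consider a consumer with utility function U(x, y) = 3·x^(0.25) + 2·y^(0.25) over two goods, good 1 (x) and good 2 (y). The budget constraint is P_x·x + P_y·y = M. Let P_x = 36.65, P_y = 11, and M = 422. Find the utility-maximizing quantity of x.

MRS = MU_x/MU_y = (3/2)·(y/x)^(0.75). Set equal to P_x/P_y.
Solve for the ratio: y/x = [(2/3)·P_x/P_y]^(4/3).
With the ratio pinned down, the budget gives x* = M/(P_x + P_y·(y/x)) and y* = (y/x)·x*.
Numerically y/x = 2.898145, so x* = 422/(36.65 + 11·2.898145) = 6.1579.

x* = 6.1579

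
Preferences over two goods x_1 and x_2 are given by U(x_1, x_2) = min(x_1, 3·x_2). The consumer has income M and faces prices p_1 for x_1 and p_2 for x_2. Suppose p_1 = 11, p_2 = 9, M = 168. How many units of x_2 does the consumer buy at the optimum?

With perfect complements, no substitution: consume in ratio x_1:x_2 = 3:1.
Budget: p_1·x_1 + p_2·(1/3)·x_1 = M, so (3·p_1 + p_2)·x_1 = 3·M.
Demand: x_1*(p_1,p_2,M) = 3·M/(3·p_1 + p_2), x_2* = M/(3·p_1 + p_2).
Here 3·11 + 9 = 42, giving x_2* = 4.

x_2* = 4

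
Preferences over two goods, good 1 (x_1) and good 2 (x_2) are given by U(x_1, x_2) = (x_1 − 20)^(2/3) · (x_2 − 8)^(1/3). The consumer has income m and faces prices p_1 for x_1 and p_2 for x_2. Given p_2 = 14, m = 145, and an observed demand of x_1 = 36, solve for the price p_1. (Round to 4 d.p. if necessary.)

MRS = 2·(x_2−8)/(x_1−20). Tangency with p_1/p_2 gives x_2−8 = (1/2)·(p_1/p_2)·(x_1−20).
Substituting into the budget: x_1* = 20 + 2/3·(m − 20·p_1 − 8·p_2)/p_1, and x_2* = 8 + 1/3·(…)/p_2.
Set x_1* = 36 in the demand function and solve for p_1: p_1 = 0.75.

p_1 = 0.75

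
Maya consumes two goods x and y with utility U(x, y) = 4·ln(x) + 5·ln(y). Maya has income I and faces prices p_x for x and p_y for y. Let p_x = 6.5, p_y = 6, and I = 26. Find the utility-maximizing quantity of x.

x* = 1.7778

Tangency: MRS = (4/5)·y/x = p_x/p_y.
Rearranging, p_y·y = (5/4)·p_x·x. Substituting into the budget gives p_x·x·(1 + (5/4)) = I.
Demand: x*(p_x,p_y,I) = 4/9·I/p_x and y* = 5/9·I/p_y.
At p_x=6.5, p_y=6, I=26: x* = 4/9·26/6.5 = 1.7778.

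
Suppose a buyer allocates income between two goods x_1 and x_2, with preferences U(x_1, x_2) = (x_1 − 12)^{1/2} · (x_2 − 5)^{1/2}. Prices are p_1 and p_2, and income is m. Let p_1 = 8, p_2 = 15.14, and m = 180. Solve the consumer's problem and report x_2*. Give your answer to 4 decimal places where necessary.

Discretionary income = 180 − 12·8 − 5·15.14 = 8.3; x_2* = 5 + 0.5·8.3/15.14 = 5.2741.

x_2* = 5.2741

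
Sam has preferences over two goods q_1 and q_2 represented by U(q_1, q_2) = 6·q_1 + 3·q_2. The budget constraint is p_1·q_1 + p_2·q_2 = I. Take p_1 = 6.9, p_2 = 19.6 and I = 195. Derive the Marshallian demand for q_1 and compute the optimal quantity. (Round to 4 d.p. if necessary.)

Linear utility — the consumer picks whichever good has higher MU/price: 6/6.9 = 0.8696 vs 3/19.6 = 0.1531.
q_1 gives more utility per dollar, so spend all income on q_1: q_1* = I/p_1, q_2* = 0.
Numerically: q_1* = 28.2609, q_2* = 0.

q_1* = 28.2609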